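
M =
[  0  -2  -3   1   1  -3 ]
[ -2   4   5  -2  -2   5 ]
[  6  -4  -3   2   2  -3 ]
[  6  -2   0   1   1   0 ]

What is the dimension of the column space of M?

Row reduce to echelon form.
Swap R1 ↔ R2
R3 ← R3 + (3)·R1: [0, 8, 12, -4, -4, 12]
R4 ← R4 + (3)·R1: [0, 10, 15, -5, -5, 15]
R3 ← R3 + (4)·R2: [0, 0, 0, 0, 0, 0]
R4 ← R4 + (5)·R2: [0, 0, 0, 0, 0, 0]
Echelon form has 2 nonzero rows, so rank(M) = 2.
The column space has dimension equal to the rank: 2.

2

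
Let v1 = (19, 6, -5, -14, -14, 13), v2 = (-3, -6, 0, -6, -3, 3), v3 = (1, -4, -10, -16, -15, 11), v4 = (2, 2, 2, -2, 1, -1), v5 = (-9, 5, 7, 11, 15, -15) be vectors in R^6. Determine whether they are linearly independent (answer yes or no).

Form the matrix with these vectors as rows and row reduce.
R2 ← R2 + (3/19)·R1: [0, -96/19, -15/19, -156/19, -99/19, 96/19]
R3 ← R3 − (1/19)·R1: [0, -82/19, -185/19, -290/19, -271/19, 196/19]
R4 ← R4 − (2/19)·R1: [0, 26/19, 48/19, -10/19, 47/19, -45/19]
R5 ← R5 + (9/19)·R1: [0, 149/19, 88/19, 83/19, 159/19, -168/19]
R3 ← R3 − (41/48)·R2: [0, 0, -145/16, -33/4, -157/16, 6]
R4 ← R4 + (13/48)·R2: [0, 0, 37/16, -11/4, 17/16, -1]
R5 ← R5 + (149/96)·R2: [0, 0, 109/32, -67/8, 9/32, -1]
R4 ← R4 + (37/145)·R3: [0, 0, 0, -704/145, -209/145, 77/145]
R5 ← R5 + (109/290)·R3: [0, 0, 0, -1664/145, -494/145, 182/145]
R5 ← R5 − (26/11)·R4: [0, 0, 0, 0, 0, 0]
4 nonzero rows, so the 5 vectors span a space of dimension 4.
Since 4 < 5, the vectors are linearly dependent.

no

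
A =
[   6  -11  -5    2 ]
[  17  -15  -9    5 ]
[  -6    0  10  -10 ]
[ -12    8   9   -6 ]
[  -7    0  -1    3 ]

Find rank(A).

Row reduce to echelon form.
R2 ← R2 − (17/6)·R1: [0, 97/6, 31/6, -2/3]
R3 ← R3 + R1: [0, -11, 5, -8]
R4 ← R4 + (2)·R1: [0, -14, -1, -2]
R5 ← R5 + (7/6)·R1: [0, -77/6, -41/6, 16/3]
R3 ← R3 + (66/97)·R2: [0, 0, 826/97, -820/97]
R4 ← R4 + (84/97)·R2: [0, 0, 337/97, -250/97]
R5 ← R5 + (77/97)·R2: [0, 0, -265/97, 466/97]
R4 ← R4 − (337/826)·R3: [0, 0, 0, 360/413]
R5 ← R5 + (265/826)·R3: [0, 0, 0, 864/413]
R5 ← R5 − (12/5)·R4: [0, 0, 0, 0]
Echelon form has 4 nonzero rows, so rank(A) = 4.

4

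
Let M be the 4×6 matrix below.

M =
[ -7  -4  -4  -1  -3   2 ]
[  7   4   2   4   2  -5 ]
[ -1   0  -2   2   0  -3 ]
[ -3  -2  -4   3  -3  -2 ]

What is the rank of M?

Row reduce to echelon form.
R2 ← R2 + R1: [0, 0, -2, 3, -1, -3]
R3 ← R3 − (1/7)·R1: [0, 4/7, -10/7, 15/7, 3/7, -23/7]
R4 ← R4 − (3/7)·R1: [0, -2/7, -16/7, 24/7, -12/7, -20/7]
Swap R2 ↔ R3
R4 ← R4 + (1/2)·R2: [0, 0, -3, 9/2, -3/2, -9/2]
R4 ← R4 − (3/2)·R3: [0, 0, 0, 0, 0, 0]
Echelon form has 3 nonzero rows, so rank(M) = 3.

3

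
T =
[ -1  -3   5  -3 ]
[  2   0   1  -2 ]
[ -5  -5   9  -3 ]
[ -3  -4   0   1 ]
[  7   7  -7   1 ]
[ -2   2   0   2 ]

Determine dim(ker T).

Row reduce to echelon form.
R2 ← R2 + (2)·R1: [0, -6, 11, -8]
R3 ← R3 − (5)·R1: [0, 10, -16, 12]
R4 ← R4 − (3)·R1: [0, 5, -15, 10]
R5 ← R5 + (7)·R1: [0, -14, 28, -20]
R6 ← R6 − (2)·R1: [0, 8, -10, 8]
R3 ← R3 + (5/3)·R2: [0, 0, 7/3, -4/3]
R4 ← R4 + (5/6)·R2: [0, 0, -35/6, 10/3]
R5 ← R5 − (7/3)·R2: [0, 0, 7/3, -4/3]
R6 ← R6 + (4/3)·R2: [0, 0, 14/3, -8/3]
R4 ← R4 + (5/2)·R3: [0, 0, 0, 0]
R5 ← R5 − R3: [0, 0, 0, 0]
R6 ← R6 − (2)·R3: [0, 0, 0, 0]
3 nonzero rows, so rank(T) = 3.
T has 4 columns; by rank–nullity, nullity = 4 − 3 = 1.

1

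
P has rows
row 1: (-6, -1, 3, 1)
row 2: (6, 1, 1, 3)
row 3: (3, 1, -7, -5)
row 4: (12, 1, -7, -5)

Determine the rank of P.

3

Row reduce to echelon form.
R2 ← R2 + R1: [0, 0, 4, 4]
R3 ← R3 + (1/2)·R1: [0, 1/2, -11/2, -9/2]
R4 ← R4 + (2)·R1: [0, -1, -1, -3]
Swap R2 ↔ R3
R4 ← R4 + (2)·R2: [0, 0, -12, -12]
R4 ← R4 + (3)·R3: [0, 0, 0, 0]
Echelon form has 3 nonzero rows, so rank(P) = 3.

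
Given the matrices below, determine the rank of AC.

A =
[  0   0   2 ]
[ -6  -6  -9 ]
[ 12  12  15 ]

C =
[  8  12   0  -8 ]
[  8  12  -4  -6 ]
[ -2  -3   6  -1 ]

First compute AC:
[[ -4,  -6,  12,  -2],
 [-78, -117, -30,  93],
 [162, 243,  42, -183]]
Now row reduce the product.
R2 ← R2 − (39/2)·R1: [0, 0, -264, 132]
R3 ← R3 + (81/2)·R1: [0, 0, 528, -264]
R3 ← R3 + (2)·R2: [0, 0, 0, 0]
2 nonzero rows, so rank(AC) = 2.

2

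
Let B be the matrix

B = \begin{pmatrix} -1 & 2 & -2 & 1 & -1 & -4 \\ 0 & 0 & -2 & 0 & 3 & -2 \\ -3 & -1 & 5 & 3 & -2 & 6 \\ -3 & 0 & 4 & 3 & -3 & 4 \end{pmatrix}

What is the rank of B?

Row reduce to echelon form.
R3 ← R3 − (3)·R1: [0, -7, 11, 0, 1, 18]
R4 ← R4 − (3)·R1: [0, -6, 10, 0, 0, 16]
Swap R2 ↔ R3
R4 ← R4 − (6/7)·R2: [0, 0, 4/7, 0, -6/7, 4/7]
R4 ← R4 + (2/7)·R3: [0, 0, 0, 0, 0, 0]
Echelon form has 3 nonzero rows, so rank(B) = 3.

3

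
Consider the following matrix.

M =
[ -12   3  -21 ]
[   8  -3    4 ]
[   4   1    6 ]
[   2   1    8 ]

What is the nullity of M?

0

Row reduce to echelon form.
R2 ← R2 + (2/3)·R1: [0, -1, -10]
R3 ← R3 + (1/3)·R1: [0, 2, -1]
R4 ← R4 + (1/6)·R1: [0, 3/2, 9/2]
R3 ← R3 + (2)·R2: [0, 0, -21]
R4 ← R4 + (3/2)·R2: [0, 0, -21/2]
R4 ← R4 − (1/2)·R3: [0, 0, 0]
3 nonzero rows, so rank(M) = 3.
M has 3 columns; by rank–nullity, nullity = 3 − 3 = 0.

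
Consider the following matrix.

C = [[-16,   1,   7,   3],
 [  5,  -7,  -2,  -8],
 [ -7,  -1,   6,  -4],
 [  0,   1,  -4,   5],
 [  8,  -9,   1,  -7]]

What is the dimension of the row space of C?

4

Row reduce to echelon form.
R2 ← R2 + (5/16)·R1: [0, -107/16, 3/16, -113/16]
R3 ← R3 − (7/16)·R1: [0, -23/16, 47/16, -85/16]
R5 ← R5 + (1/2)·R1: [0, -17/2, 9/2, -11/2]
R3 ← R3 − (23/107)·R2: [0, 0, 310/107, -406/107]
R4 ← R4 + (16/107)·R2: [0, 0, -425/107, 422/107]
R5 ← R5 − (136/107)·R2: [0, 0, 456/107, 372/107]
R4 ← R4 + (85/62)·R3: [0, 0, 0, -39/31]
R5 ← R5 − (228/155)·R3: [0, 0, 0, 1404/155]
R5 ← R5 + (36/5)·R4: [0, 0, 0, 0]
Echelon form has 4 nonzero rows, so rank(C) = 4.
The row space has dimension equal to the rank: 4.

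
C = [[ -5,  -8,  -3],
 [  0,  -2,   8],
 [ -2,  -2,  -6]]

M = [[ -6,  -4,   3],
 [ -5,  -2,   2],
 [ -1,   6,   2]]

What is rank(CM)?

2

First compute CM:
[[ 73,  18, -37],
 [  2,  52,  12],
 [ 28, -24, -22]]
Now row reduce the product.
R2 ← R2 − (2/73)·R1: [0, 3760/73, 950/73]
R3 ← R3 − (28/73)·R1: [0, -2256/73, -570/73]
R3 ← R3 + (3/5)·R2: [0, 0, 0]
2 nonzero rows, so rank(CM) = 2.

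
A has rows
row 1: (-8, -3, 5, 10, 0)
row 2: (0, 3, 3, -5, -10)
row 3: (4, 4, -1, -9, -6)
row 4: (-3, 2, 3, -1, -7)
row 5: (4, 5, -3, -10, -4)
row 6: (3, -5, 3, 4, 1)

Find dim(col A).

Row reduce to echelon form.
R3 ← R3 + (1/2)·R1: [0, 5/2, 3/2, -4, -6]
R4 ← R4 − (3/8)·R1: [0, 25/8, 9/8, -19/4, -7]
R5 ← R5 + (1/2)·R1: [0, 7/2, -1/2, -5, -4]
R6 ← R6 + (3/8)·R1: [0, -49/8, 39/8, 31/4, 1]
R3 ← R3 − (5/6)·R2: [0, 0, -1, 1/6, 7/3]
R4 ← R4 − (25/24)·R2: [0, 0, -2, 11/24, 41/12]
R5 ← R5 − (7/6)·R2: [0, 0, -4, 5/6, 23/3]
R6 ← R6 + (49/24)·R2: [0, 0, 11, -59/24, -233/12]
R4 ← R4 − (2)·R3: [0, 0, 0, 1/8, -5/4]
R5 ← R5 − (4)·R3: [0, 0, 0, 1/6, -5/3]
R6 ← R6 + (11)·R3: [0, 0, 0, -5/8, 25/4]
R5 ← R5 − (4/3)·R4: [0, 0, 0, 0, 0]
R6 ← R6 + (5)·R4: [0, 0, 0, 0, 0]
Echelon form has 4 nonzero rows, so rank(A) = 4.
The column space has dimension equal to the rank: 4.

4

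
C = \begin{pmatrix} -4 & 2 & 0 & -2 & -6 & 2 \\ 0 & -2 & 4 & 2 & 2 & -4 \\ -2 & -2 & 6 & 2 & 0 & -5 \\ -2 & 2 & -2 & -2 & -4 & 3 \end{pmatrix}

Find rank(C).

Row reduce to echelon form.
R3 ← R3 − (1/2)·R1: [0, -3, 6, 3, 3, -6]
R4 ← R4 − (1/2)·R1: [0, 1, -2, -1, -1, 2]
R3 ← R3 − (3/2)·R2: [0, 0, 0, 0, 0, 0]
R4 ← R4 + (1/2)·R2: [0, 0, 0, 0, 0, 0]
Echelon form has 2 nonzero rows, so rank(C) = 2.

2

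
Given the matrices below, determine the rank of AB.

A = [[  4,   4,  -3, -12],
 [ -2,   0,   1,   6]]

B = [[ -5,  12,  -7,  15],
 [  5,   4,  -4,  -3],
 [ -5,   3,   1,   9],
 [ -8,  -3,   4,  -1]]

2

First compute AB:
[[111,  91, -95,  33],
 [-43, -39,  39, -27]]
Now row reduce the product.
R2 ← R2 + (43/111)·R1: [0, -416/111, 244/111, -526/37]
2 nonzero rows, so rank(AB) = 2.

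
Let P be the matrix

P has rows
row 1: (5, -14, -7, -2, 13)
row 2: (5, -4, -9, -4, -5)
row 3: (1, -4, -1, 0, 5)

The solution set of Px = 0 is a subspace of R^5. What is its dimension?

2

Row reduce to echelon form.
R2 ← R2 − R1: [0, 10, -2, -2, -18]
R3 ← R3 − (1/5)·R1: [0, -6/5, 2/5, 2/5, 12/5]
R3 ← R3 + (3/25)·R2: [0, 0, 4/25, 4/25, 6/25]
3 nonzero rows, so rank(P) = 3.
P has 5 columns; by rank–nullity, nullity = 5 − 3 = 2.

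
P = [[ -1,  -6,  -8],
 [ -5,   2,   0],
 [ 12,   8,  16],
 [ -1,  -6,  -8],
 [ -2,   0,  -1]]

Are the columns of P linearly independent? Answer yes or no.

Row reduce P to echelon form.
R2 ← R2 − (5)·R1: [0, 32, 40]
R3 ← R3 + (12)·R1: [0, -64, -80]
R4 ← R4 − R1: [0, 0, 0]
R5 ← R5 − (2)·R1: [0, 12, 15]
R3 ← R3 + (2)·R2: [0, 0, 0]
R5 ← R5 − (3/8)·R2: [0, 0, 0]
2 pivots among 3 columns.
Only 2 < 3 pivot columns, so the columns are linearly dependent.

no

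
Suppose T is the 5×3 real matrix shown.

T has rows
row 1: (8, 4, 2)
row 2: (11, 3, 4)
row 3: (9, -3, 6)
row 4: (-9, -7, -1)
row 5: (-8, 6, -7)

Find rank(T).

Row reduce to echelon form.
R2 ← R2 − (11/8)·R1: [0, -5/2, 5/4]
R3 ← R3 − (9/8)·R1: [0, -15/2, 15/4]
R4 ← R4 + (9/8)·R1: [0, -5/2, 5/4]
R5 ← R5 + R1: [0, 10, -5]
R3 ← R3 − (3)·R2: [0, 0, 0]
R4 ← R4 − R2: [0, 0, 0]
R5 ← R5 + (4)·R2: [0, 0, 0]
Echelon form has 2 nonzero rows, so rank(T) = 2.

2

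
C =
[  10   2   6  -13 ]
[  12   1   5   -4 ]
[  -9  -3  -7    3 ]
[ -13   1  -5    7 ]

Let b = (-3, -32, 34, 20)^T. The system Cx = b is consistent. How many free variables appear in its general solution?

Row reduce the augmented matrix [C | b].
R2 ← R2 − (6/5)·R1: [0, -7/5, -11/5, 58/5, -142/5]
R3 ← R3 + (9/10)·R1: [0, -6/5, -8/5, -87/10, 313/10]
R4 ← R4 + (13/10)·R1: [0, 18/5, 14/5, -99/10, 161/10]
R3 ← R3 − (6/7)·R2: [0, 0, 2/7, -261/14, 779/14]
R4 ← R4 + (18/7)·R2: [0, 0, -20/7, 279/14, -797/14]
R4 ← R4 + (10)·R3: [0, 0, 0, -333/2, 999/2]
The echelon form has 4 nonzero rows, and every pivot lies in the first 4 columns, so rank(C) = rank([C|b]) = 4.
The system is consistent.
Free variables = (unknowns) − (rank) = 4 − 4 = 0.

0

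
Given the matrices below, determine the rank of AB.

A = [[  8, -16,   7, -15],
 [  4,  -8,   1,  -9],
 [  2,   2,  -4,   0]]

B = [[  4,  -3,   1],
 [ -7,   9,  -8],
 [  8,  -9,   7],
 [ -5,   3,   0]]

2

First compute AB:
[[275, -276, 185],
 [125, -120,  75],
 [-38,  48, -42]]
Now row reduce the product.
R2 ← R2 − (5/11)·R1: [0, 60/11, -100/11]
R3 ← R3 + (38/275)·R1: [0, 2712/275, -904/55]
R3 ← R3 − (226/125)·R2: [0, 0, 0]
2 nonzero rows, so rank(AB) = 2.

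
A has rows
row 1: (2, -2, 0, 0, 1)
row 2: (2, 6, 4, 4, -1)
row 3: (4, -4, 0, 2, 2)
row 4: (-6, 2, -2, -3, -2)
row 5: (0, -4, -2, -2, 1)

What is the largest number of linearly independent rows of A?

Row reduce to echelon form.
R2 ← R2 − R1: [0, 8, 4, 4, -2]
R3 ← R3 − (2)·R1: [0, 0, 0, 2, 0]
R4 ← R4 + (3)·R1: [0, -4, -2, -3, 1]
R4 ← R4 + (1/2)·R2: [0, 0, 0, -1, 0]
R5 ← R5 + (1/2)·R2: [0, 0, 0, 0, 0]
R4 ← R4 + (1/2)·R3: [0, 0, 0, 0, 0]
Echelon form has 3 nonzero rows, so rank(A) = 3.
The rank gives the maximum number of linearly independent rows: 3.

3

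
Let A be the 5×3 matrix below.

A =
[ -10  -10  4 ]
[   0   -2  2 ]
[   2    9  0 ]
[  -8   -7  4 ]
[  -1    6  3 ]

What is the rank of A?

Row reduce to echelon form.
R3 ← R3 + (1/5)·R1: [0, 7, 4/5]
R4 ← R4 − (4/5)·R1: [0, 1, 4/5]
R5 ← R5 − (1/10)·R1: [0, 7, 13/5]
R3 ← R3 + (7/2)·R2: [0, 0, 39/5]
R4 ← R4 + (1/2)·R2: [0, 0, 9/5]
R5 ← R5 + (7/2)·R2: [0, 0, 48/5]
R4 ← R4 − (3/13)·R3: [0, 0, 0]
R5 ← R5 − (16/13)·R3: [0, 0, 0]
Echelon form has 3 nonzero rows, so rank(A) = 3.

3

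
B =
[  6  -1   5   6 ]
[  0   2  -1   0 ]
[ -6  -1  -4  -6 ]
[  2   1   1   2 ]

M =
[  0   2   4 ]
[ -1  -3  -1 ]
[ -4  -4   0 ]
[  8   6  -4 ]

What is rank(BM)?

2

First compute BM:
[[ 29,  31,   1],
 [  2,  -2,  -2],
 [-31, -29,   1],
 [ 11,   9,  -1]]
Now row reduce the product.
R2 ← R2 − (2/29)·R1: [0, -120/29, -60/29]
R3 ← R3 + (31/29)·R1: [0, 120/29, 60/29]
R4 ← R4 − (11/29)·R1: [0, -80/29, -40/29]
R3 ← R3 + R2: [0, 0, 0]
R4 ← R4 − (2/3)·R2: [0, 0, 0]
2 nonzero rows, so rank(BM) = 2.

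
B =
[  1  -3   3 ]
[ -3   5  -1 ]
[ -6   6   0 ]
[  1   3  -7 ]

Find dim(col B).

3

Row reduce to echelon form.
R2 ← R2 + (3)·R1: [0, -4, 8]
R3 ← R3 + (6)·R1: [0, -12, 18]
R4 ← R4 − R1: [0, 6, -10]
R3 ← R3 − (3)·R2: [0, 0, -6]
R4 ← R4 + (3/2)·R2: [0, 0, 2]
R4 ← R4 + (1/3)·R3: [0, 0, 0]
Echelon form has 3 nonzero rows, so rank(B) = 3.
The column space has dimension equal to the rank: 3.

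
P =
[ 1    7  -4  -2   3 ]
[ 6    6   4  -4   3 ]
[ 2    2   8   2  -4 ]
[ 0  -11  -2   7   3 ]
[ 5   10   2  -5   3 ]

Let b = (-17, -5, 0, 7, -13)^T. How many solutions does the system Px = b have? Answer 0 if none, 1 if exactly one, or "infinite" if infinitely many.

Row reduce the augmented matrix [P | b].
R2 ← R2 − (6)·R1: [0, -36, 28, 8, -15, 97]
R3 ← R3 − (2)·R1: [0, -12, 16, 6, -10, 34]
R5 ← R5 − (5)·R1: [0, -25, 22, 5, -12, 72]
R3 ← R3 − (1/3)·R2: [0, 0, 20/3, 10/3, -5, 5/3]
R4 ← R4 − (11/36)·R2: [0, 0, -95/9, 41/9, 91/12, -815/36]
R5 ← R5 − (25/36)·R2: [0, 0, 23/9, -5/9, -19/12, 167/36]
R4 ← R4 + (19/12)·R3: [0, 0, 0, 59/6, -1/3, -20]
R5 ← R5 − (23/60)·R3: [0, 0, 0, -11/6, 1/3, 4]
R5 ← R5 + (11/59)·R4: [0, 0, 0, 0, 16/59, 16/59]
The echelon form has 5 nonzero rows, and every pivot lies in the first 5 columns, so rank(P) = rank([P|b]) = 5.
The system is consistent.
rank = 5 = number of unknowns, so the solution is unique.

1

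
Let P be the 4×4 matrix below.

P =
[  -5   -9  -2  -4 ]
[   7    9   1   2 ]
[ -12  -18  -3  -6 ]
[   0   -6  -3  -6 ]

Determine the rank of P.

Row reduce to echelon form.
R2 ← R2 + (7/5)·R1: [0, -18/5, -9/5, -18/5]
R3 ← R3 − (12/5)·R1: [0, 18/5, 9/5, 18/5]
R3 ← R3 + R2: [0, 0, 0, 0]
R4 ← R4 − (5/3)·R2: [0, 0, 0, 0]
Echelon form has 2 nonzero rows, so rank(P) = 2.

2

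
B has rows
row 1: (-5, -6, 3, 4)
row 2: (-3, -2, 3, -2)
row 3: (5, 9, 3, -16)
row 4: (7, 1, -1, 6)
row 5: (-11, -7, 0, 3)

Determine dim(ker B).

1

Row reduce to echelon form.
R2 ← R2 − (3/5)·R1: [0, 8/5, 6/5, -22/5]
R3 ← R3 + R1: [0, 3, 6, -12]
R4 ← R4 + (7/5)·R1: [0, -37/5, 16/5, 58/5]
R5 ← R5 − (11/5)·R1: [0, 31/5, -33/5, -29/5]
R3 ← R3 − (15/8)·R2: [0, 0, 15/4, -15/4]
R4 ← R4 + (37/8)·R2: [0, 0, 35/4, -35/4]
R5 ← R5 − (31/8)·R2: [0, 0, -45/4, 45/4]
R4 ← R4 − (7/3)·R3: [0, 0, 0, 0]
R5 ← R5 + (3)·R3: [0, 0, 0, 0]
3 nonzero rows, so rank(B) = 3.
B has 4 columns; by rank–nullity, nullity = 4 − 3 = 1.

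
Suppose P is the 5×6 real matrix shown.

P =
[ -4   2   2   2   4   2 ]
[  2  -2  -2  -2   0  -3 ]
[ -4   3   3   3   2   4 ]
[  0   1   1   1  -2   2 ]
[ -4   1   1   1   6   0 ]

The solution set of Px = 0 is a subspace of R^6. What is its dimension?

4

Row reduce to echelon form.
R2 ← R2 + (1/2)·R1: [0, -1, -1, -1, 2, -2]
R3 ← R3 − R1: [0, 1, 1, 1, -2, 2]
R5 ← R5 − R1: [0, -1, -1, -1, 2, -2]
R3 ← R3 + R2: [0, 0, 0, 0, 0, 0]
R4 ← R4 + R2: [0, 0, 0, 0, 0, 0]
R5 ← R5 − R2: [0, 0, 0, 0, 0, 0]
2 nonzero rows, so rank(P) = 2.
P has 6 columns; by rank–nullity, nullity = 6 − 2 = 4.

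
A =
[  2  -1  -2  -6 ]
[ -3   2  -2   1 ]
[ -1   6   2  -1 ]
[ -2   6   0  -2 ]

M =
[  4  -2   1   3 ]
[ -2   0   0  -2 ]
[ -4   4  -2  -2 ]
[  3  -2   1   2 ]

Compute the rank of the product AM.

2

First compute AM:
[[  0,   0,   0,   0],
 [ -5,  -4,   2,  -7],
 [-27,  12,  -6, -21],
 [-26,   8,  -4, -22]]
Now row reduce the product.
Swap R1 ↔ R2
R3 ← R3 − (27/5)·R1: [0, 168/5, -84/5, 84/5]
R4 ← R4 − (26/5)·R1: [0, 144/5, -72/5, 72/5]
Swap R2 ↔ R3
R4 ← R4 − (6/7)·R2: [0, 0, 0, 0]
2 nonzero rows, so rank(AM) = 2.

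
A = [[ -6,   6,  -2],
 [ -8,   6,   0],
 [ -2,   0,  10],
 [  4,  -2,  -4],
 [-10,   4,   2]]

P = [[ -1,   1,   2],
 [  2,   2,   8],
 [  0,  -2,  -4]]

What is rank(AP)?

3

First compute AP:
[[ 18,  10,  44],
 [ 20,   4,  32],
 [  2, -22, -44],
 [ -8,   8,   8],
 [ 18,  -6,   4]]
Now row reduce the product.
R2 ← R2 − (10/9)·R1: [0, -64/9, -152/9]
R3 ← R3 − (1/9)·R1: [0, -208/9, -440/9]
R4 ← R4 + (4/9)·R1: [0, 112/9, 248/9]
R5 ← R5 − R1: [0, -16, -40]
R3 ← R3 − (13/4)·R2: [0, 0, 6]
R4 ← R4 + (7/4)·R2: [0, 0, -2]
R5 ← R5 − (9/4)·R2: [0, 0, -2]
R4 ← R4 + (1/3)·R3: [0, 0, 0]
R5 ← R5 + (1/3)·R3: [0, 0, 0]
3 nonzero rows, so rank(AP) = 3.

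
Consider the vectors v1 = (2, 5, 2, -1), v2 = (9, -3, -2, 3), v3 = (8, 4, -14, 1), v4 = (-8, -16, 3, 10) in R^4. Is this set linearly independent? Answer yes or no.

Form the matrix with these vectors as rows and row reduce.
R2 ← R2 − (9/2)·R1: [0, -51/2, -11, 15/2]
R3 ← R3 − (4)·R1: [0, -16, -22, 5]
R4 ← R4 + (4)·R1: [0, 4, 11, 6]
R3 ← R3 − (32/51)·R2: [0, 0, -770/51, 5/17]
R4 ← R4 + (8/51)·R2: [0, 0, 473/51, 122/17]
R4 ← R4 + (43/70)·R3: [0, 0, 0, 103/14]
4 nonzero rows, so the 4 vectors span a space of dimension 4.
Since 4 = 4, the vectors are linearly independent.

yes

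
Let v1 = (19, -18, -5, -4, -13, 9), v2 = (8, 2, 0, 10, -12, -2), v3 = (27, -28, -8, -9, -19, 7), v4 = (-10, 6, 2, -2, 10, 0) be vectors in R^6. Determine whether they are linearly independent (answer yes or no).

no

Form the matrix with these vectors as rows and row reduce.
R2 ← R2 − (8/19)·R1: [0, 182/19, 40/19, 222/19, -124/19, -110/19]
R3 ← R3 − (27/19)·R1: [0, -46/19, -17/19, -63/19, -10/19, -110/19]
R4 ← R4 + (10/19)·R1: [0, -66/19, -12/19, -78/19, 60/19, 90/19]
R3 ← R3 + (23/91)·R2: [0, 0, -33/91, -33/91, -198/91, -660/91]
R4 ← R4 + (33/91)·R2: [0, 0, 12/91, 12/91, 72/91, 240/91]
R4 ← R4 + (4/11)·R3: [0, 0, 0, 0, 0, 0]
3 nonzero rows, so the 4 vectors span a space of dimension 3.
Since 3 < 4, the vectors are linearly dependent.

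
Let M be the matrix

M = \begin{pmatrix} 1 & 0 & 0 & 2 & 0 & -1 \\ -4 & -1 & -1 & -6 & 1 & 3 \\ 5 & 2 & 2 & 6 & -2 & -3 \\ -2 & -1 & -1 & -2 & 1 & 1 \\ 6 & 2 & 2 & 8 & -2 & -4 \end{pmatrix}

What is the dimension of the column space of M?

2

Row reduce to echelon form.
R2 ← R2 + (4)·R1: [0, -1, -1, 2, 1, -1]
R3 ← R3 − (5)·R1: [0, 2, 2, -4, -2, 2]
R4 ← R4 + (2)·R1: [0, -1, -1, 2, 1, -1]
R5 ← R5 − (6)·R1: [0, 2, 2, -4, -2, 2]
R3 ← R3 + (2)·R2: [0, 0, 0, 0, 0, 0]
R4 ← R4 − R2: [0, 0, 0, 0, 0, 0]
R5 ← R5 + (2)·R2: [0, 0, 0, 0, 0, 0]
Echelon form has 2 nonzero rows, so rank(M) = 2.
The column space has dimension equal to the rank: 2.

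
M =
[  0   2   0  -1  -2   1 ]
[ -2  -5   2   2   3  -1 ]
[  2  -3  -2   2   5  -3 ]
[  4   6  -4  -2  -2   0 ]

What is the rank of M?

Row reduce to echelon form.
Swap R1 ↔ R2
R3 ← R3 + R1: [0, -8, 0, 4, 8, -4]
R4 ← R4 + (2)·R1: [0, -4, 0, 2, 4, -2]
R3 ← R3 + (4)·R2: [0, 0, 0, 0, 0, 0]
R4 ← R4 + (2)·R2: [0, 0, 0, 0, 0, 0]
Echelon form has 2 nonzero rows, so rank(M) = 2.

2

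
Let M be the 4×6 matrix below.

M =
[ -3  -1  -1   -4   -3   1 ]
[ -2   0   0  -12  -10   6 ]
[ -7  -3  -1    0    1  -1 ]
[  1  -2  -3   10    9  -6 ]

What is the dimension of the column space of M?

4

Row reduce to echelon form.
R2 ← R2 − (2/3)·R1: [0, 2/3, 2/3, -28/3, -8, 16/3]
R3 ← R3 − (7/3)·R1: [0, -2/3, 4/3, 28/3, 8, -10/3]
R4 ← R4 + (1/3)·R1: [0, -7/3, -10/3, 26/3, 8, -17/3]
R3 ← R3 + R2: [0, 0, 2, 0, 0, 2]
R4 ← R4 + (7/2)·R2: [0, 0, -1, -24, -20, 13]
R4 ← R4 + (1/2)·R3: [0, 0, 0, -24, -20, 14]
Echelon form has 4 nonzero rows, so rank(M) = 4.
The column space has dimension equal to the rank: 4.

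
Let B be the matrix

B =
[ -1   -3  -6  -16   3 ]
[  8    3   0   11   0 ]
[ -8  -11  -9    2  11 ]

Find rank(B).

3

Row reduce to echelon form.
R2 ← R2 + (8)·R1: [0, -21, -48, -117, 24]
R3 ← R3 − (8)·R1: [0, 13, 39, 130, -13]
R3 ← R3 + (13/21)·R2: [0, 0, 65/7, 403/7, 13/7]
Echelon form has 3 nonzero rows, so rank(B) = 3.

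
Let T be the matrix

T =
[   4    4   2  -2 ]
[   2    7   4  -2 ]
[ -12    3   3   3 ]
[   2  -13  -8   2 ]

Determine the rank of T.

Row reduce to echelon form.
R2 ← R2 − (1/2)·R1: [0, 5, 3, -1]
R3 ← R3 + (3)·R1: [0, 15, 9, -3]
R4 ← R4 − (1/2)·R1: [0, -15, -9, 3]
R3 ← R3 − (3)·R2: [0, 0, 0, 0]
R4 ← R4 + (3)·R2: [0, 0, 0, 0]
Echelon form has 2 nonzero rows, so rank(T) = 2.

2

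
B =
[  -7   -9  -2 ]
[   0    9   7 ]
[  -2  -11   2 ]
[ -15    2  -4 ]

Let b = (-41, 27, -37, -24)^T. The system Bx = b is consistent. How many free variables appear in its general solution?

0

Row reduce the augmented matrix [B | b].
R3 ← R3 − (2/7)·R1: [0, -59/7, 18/7, -177/7]
R4 ← R4 − (15/7)·R1: [0, 149/7, 2/7, 447/7]
R3 ← R3 + (59/63)·R2: [0, 0, 575/63, 0]
R4 ← R4 − (149/63)·R2: [0, 0, -1025/63, 0]
R4 ← R4 + (41/23)·R3: [0, 0, 0, 0]
The echelon form has 3 nonzero rows, and every pivot lies in the first 3 columns, so rank(B) = rank([B|b]) = 3.
The system is consistent.
Free variables = (unknowns) − (rank) = 3 − 3 = 0.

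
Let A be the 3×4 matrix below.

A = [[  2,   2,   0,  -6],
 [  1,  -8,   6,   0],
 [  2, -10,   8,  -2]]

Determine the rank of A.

2

Row reduce to echelon form.
R2 ← R2 − (1/2)·R1: [0, -9, 6, 3]
R3 ← R3 − R1: [0, -12, 8, 4]
R3 ← R3 − (4/3)·R2: [0, 0, 0, 0]
Echelon form has 2 nonzero rows, so rank(A) = 2.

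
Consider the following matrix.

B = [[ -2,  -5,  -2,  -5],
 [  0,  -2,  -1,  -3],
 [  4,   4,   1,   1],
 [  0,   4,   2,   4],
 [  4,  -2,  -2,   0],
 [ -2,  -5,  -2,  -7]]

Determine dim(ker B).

Row reduce to echelon form.
R3 ← R3 + (2)·R1: [0, -6, -3, -9]
R5 ← R5 + (2)·R1: [0, -12, -6, -10]
R6 ← R6 − R1: [0, 0, 0, -2]
R3 ← R3 − (3)·R2: [0, 0, 0, 0]
R4 ← R4 + (2)·R2: [0, 0, 0, -2]
R5 ← R5 − (6)·R2: [0, 0, 0, 8]
Swap R3 ↔ R4
R5 ← R5 + (4)·R3: [0, 0, 0, 0]
R6 ← R6 − R3: [0, 0, 0, 0]
3 nonzero rows, so rank(B) = 3.
B has 4 columns; by rank–nullity, nullity = 4 − 3 = 1.

1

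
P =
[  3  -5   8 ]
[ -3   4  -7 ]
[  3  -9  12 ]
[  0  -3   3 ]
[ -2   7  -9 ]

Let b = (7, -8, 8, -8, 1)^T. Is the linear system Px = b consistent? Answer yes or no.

no

Row reduce the augmented matrix [P | b].
R2 ← R2 + R1: [0, -1, 1, -1]
R3 ← R3 − R1: [0, -4, 4, 1]
R5 ← R5 + (2/3)·R1: [0, 11/3, -11/3, 17/3]
R3 ← R3 − (4)·R2: [0, 0, 0, 5]
R4 ← R4 − (3)·R2: [0, 0, 0, -5]
R5 ← R5 + (11/3)·R2: [0, 0, 0, 2]
R4 ← R4 + R3: [0, 0, 0, 0]
R5 ← R5 − (2/5)·R3: [0, 0, 0, 0]
The echelon form has 3 nonzero rows; the last pivot sits in the augmented column, so rank(P) = 2 but rank([P|b]) = 3.
Since the ranks differ, the system is inconsistent.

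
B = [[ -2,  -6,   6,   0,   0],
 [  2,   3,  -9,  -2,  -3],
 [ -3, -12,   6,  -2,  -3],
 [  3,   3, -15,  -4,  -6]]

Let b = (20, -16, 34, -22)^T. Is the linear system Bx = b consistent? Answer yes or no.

yes

Row reduce the augmented matrix [B | b].
R2 ← R2 + R1: [0, -3, -3, -2, -3, 4]
R3 ← R3 − (3/2)·R1: [0, -3, -3, -2, -3, 4]
R4 ← R4 + (3/2)·R1: [0, -6, -6, -4, -6, 8]
R3 ← R3 − R2: [0, 0, 0, 0, 0, 0]
R4 ← R4 − (2)·R2: [0, 0, 0, 0, 0, 0]
The echelon form has 2 nonzero rows, and every pivot lies in the first 5 columns, so rank(B) = rank([B|b]) = 2.
The system is consistent.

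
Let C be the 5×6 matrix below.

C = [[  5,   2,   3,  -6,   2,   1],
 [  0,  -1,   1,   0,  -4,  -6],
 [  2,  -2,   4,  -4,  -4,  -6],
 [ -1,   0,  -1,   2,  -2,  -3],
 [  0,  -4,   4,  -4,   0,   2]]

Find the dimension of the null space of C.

Row reduce to echelon form.
R3 ← R3 − (2/5)·R1: [0, -14/5, 14/5, -8/5, -24/5, -32/5]
R4 ← R4 + (1/5)·R1: [0, 2/5, -2/5, 4/5, -8/5, -14/5]
R3 ← R3 − (14/5)·R2: [0, 0, 0, -8/5, 32/5, 52/5]
R4 ← R4 + (2/5)·R2: [0, 0, 0, 4/5, -16/5, -26/5]
R5 ← R5 − (4)·R2: [0, 0, 0, -4, 16, 26]
R4 ← R4 + (1/2)·R3: [0, 0, 0, 0, 0, 0]
R5 ← R5 − (5/2)·R3: [0, 0, 0, 0, 0, 0]
3 nonzero rows, so rank(C) = 3.
C has 6 columns; by rank–nullity, nullity = 6 − 3 = 3.

3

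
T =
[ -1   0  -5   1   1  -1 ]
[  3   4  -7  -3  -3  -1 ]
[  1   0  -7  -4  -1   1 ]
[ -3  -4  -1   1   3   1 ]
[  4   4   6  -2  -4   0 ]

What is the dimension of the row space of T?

3

Row reduce to echelon form.
R2 ← R2 + (3)·R1: [0, 4, -22, 0, 0, -4]
R3 ← R3 + R1: [0, 0, -12, -3, 0, 0]
R4 ← R4 − (3)·R1: [0, -4, 14, -2, 0, 4]
R5 ← R5 + (4)·R1: [0, 4, -14, 2, 0, -4]
R4 ← R4 + R2: [0, 0, -8, -2, 0, 0]
R5 ← R5 − R2: [0, 0, 8, 2, 0, 0]
R4 ← R4 − (2/3)·R3: [0, 0, 0, 0, 0, 0]
R5 ← R5 + (2/3)·R3: [0, 0, 0, 0, 0, 0]
Echelon form has 3 nonzero rows, so rank(T) = 3.
The row space has dimension equal to the rank: 3.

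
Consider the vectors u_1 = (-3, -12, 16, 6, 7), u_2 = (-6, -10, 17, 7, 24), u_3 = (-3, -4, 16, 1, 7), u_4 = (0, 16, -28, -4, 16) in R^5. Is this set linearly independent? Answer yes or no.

Form the matrix with these vectors as rows and row reduce.
R2 ← R2 − (2)·R1: [0, 14, -15, -5, 10]
R3 ← R3 − R1: [0, 8, 0, -5, 0]
R3 ← R3 − (4/7)·R2: [0, 0, 60/7, -15/7, -40/7]
R4 ← R4 − (8/7)·R2: [0, 0, -76/7, 12/7, 32/7]
R4 ← R4 + (19/15)·R3: [0, 0, 0, -1, -8/3]
4 nonzero rows, so the 4 vectors span a space of dimension 4.
Since 4 = 4, the vectors are linearly independent.

yes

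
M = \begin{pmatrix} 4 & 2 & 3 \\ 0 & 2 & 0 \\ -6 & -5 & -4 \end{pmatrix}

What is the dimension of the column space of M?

3

Row reduce to echelon form.
R3 ← R3 + (3/2)·R1: [0, -2, 1/2]
R3 ← R3 + R2: [0, 0, 1/2]
Echelon form has 3 nonzero rows, so rank(M) = 3.
The column space has dimension equal to the rank: 3.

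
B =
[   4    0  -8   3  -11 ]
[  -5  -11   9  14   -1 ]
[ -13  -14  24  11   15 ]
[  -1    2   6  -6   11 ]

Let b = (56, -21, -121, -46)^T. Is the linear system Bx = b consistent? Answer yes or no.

Row reduce the augmented matrix [B | b].
R2 ← R2 + (5/4)·R1: [0, -11, -1, 71/4, -59/4, 49]
R3 ← R3 + (13/4)·R1: [0, -14, -2, 83/4, -83/4, 61]
R4 ← R4 + (1/4)·R1: [0, 2, 4, -21/4, 33/4, -32]
R3 ← R3 − (14/11)·R2: [0, 0, -8/11, -81/44, -87/44, -15/11]
R4 ← R4 + (2/11)·R2: [0, 0, 42/11, -89/44, 245/44, -254/11]
R4 ← R4 + (21/4)·R3: [0, 0, 0, -187/16, -77/16, -121/4]
The echelon form has 4 nonzero rows, and every pivot lies in the first 5 columns, so rank(B) = rank([B|b]) = 4.
The system is consistent.

yes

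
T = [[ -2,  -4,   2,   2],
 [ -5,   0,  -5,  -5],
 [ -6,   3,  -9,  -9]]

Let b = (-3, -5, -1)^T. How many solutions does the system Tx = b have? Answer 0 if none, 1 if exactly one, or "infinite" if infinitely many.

Row reduce the augmented matrix [T | b].
R2 ← R2 − (5/2)·R1: [0, 10, -10, -10, 5/2]
R3 ← R3 − (3)·R1: [0, 15, -15, -15, 8]
R3 ← R3 − (3/2)·R2: [0, 0, 0, 0, 17/4]
The echelon form has 3 nonzero rows; the last pivot sits in the augmented column, so rank(T) = 2 but rank([T|b]) = 3.
Since the ranks differ, the system is inconsistent.
It has no solutions.

0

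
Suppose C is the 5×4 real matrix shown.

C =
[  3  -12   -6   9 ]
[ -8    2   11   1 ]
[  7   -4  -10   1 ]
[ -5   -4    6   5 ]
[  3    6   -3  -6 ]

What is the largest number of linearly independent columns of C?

2

Row reduce to echelon form.
R2 ← R2 + (8/3)·R1: [0, -30, -5, 25]
R3 ← R3 − (7/3)·R1: [0, 24, 4, -20]
R4 ← R4 + (5/3)·R1: [0, -24, -4, 20]
R5 ← R5 − R1: [0, 18, 3, -15]
R3 ← R3 + (4/5)·R2: [0, 0, 0, 0]
R4 ← R4 − (4/5)·R2: [0, 0, 0, 0]
R5 ← R5 + (3/5)·R2: [0, 0, 0, 0]
Echelon form has 2 nonzero rows, so rank(C) = 2.
The rank gives the maximum number of linearly independent columns: 2.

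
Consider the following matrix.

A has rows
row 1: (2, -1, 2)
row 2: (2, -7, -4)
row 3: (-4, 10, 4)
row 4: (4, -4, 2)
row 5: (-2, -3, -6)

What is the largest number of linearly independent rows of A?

2

Row reduce to echelon form.
R2 ← R2 − R1: [0, -6, -6]
R3 ← R3 + (2)·R1: [0, 8, 8]
R4 ← R4 − (2)·R1: [0, -2, -2]
R5 ← R5 + R1: [0, -4, -4]
R3 ← R3 + (4/3)·R2: [0, 0, 0]
R4 ← R4 − (1/3)·R2: [0, 0, 0]
R5 ← R5 − (2/3)·R2: [0, 0, 0]
Echelon form has 2 nonzero rows, so rank(A) = 2.
The rank gives the maximum number of linearly independent rows: 2.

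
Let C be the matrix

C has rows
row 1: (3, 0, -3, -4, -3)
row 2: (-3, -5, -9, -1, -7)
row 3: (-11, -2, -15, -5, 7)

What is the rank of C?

3

Row reduce to echelon form.
R2 ← R2 + R1: [0, -5, -12, -5, -10]
R3 ← R3 + (11/3)·R1: [0, -2, -26, -59/3, -4]
R3 ← R3 − (2/5)·R2: [0, 0, -106/5, -53/3, 0]
Echelon form has 3 nonzero rows, so rank(C) = 3.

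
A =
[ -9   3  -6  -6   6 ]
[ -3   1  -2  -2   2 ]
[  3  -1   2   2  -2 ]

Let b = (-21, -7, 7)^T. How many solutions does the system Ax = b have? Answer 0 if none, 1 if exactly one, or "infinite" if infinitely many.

infinite

Row reduce the augmented matrix [A | b].
R2 ← R2 − (1/3)·R1: [0, 0, 0, 0, 0, 0]
R3 ← R3 + (1/3)·R1: [0, 0, 0, 0, 0, 0]
The echelon form has 1 nonzero rows, and every pivot lies in the first 5 columns, so rank(A) = rank([A|b]) = 1.
The system is consistent.
rank = 1 < 5 unknowns, so there are infinitely many solutions.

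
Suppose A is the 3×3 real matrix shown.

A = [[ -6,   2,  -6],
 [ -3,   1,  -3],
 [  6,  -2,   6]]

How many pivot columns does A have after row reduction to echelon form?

1

Row reduce to echelon form.
R2 ← R2 − (1/2)·R1: [0, 0, 0]
R3 ← R3 + R1: [0, 0, 0]
Echelon form has 1 nonzero row, so rank(A) = 1.
Each nonzero row contributes one pivot column: 1 pivot columns.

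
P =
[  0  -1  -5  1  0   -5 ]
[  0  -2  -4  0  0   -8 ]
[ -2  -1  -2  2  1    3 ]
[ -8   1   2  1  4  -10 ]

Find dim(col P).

4

Row reduce to echelon form.
Swap R1 ↔ R3
R4 ← R4 − (4)·R1: [0, 5, 10, -7, 0, -22]
R3 ← R3 − (1/2)·R2: [0, 0, -3, 1, 0, -1]
R4 ← R4 + (5/2)·R2: [0, 0, 0, -7, 0, -42]
Echelon form has 4 nonzero rows, so rank(P) = 4.
The column space has dimension equal to the rank: 4.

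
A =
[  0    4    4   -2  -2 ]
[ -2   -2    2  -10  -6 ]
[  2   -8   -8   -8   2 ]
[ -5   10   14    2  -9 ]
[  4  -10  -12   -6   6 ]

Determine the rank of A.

4

Row reduce to echelon form.
Swap R1 ↔ R2
R3 ← R3 + R1: [0, -10, -6, -18, -4]
R4 ← R4 − (5/2)·R1: [0, 15, 9, 27, 6]
R5 ← R5 + (2)·R1: [0, -14, -8, -26, -6]
R3 ← R3 + (5/2)·R2: [0, 0, 4, -23, -9]
R4 ← R4 − (15/4)·R2: [0, 0, -6, 69/2, 27/2]
R5 ← R5 + (7/2)·R2: [0, 0, 6, -33, -13]
R4 ← R4 + (3/2)·R3: [0, 0, 0, 0, 0]
R5 ← R5 − (3/2)·R3: [0, 0, 0, 3/2, 1/2]
Swap R4 ↔ R5
Echelon form has 4 nonzero rows, so rank(A) = 4.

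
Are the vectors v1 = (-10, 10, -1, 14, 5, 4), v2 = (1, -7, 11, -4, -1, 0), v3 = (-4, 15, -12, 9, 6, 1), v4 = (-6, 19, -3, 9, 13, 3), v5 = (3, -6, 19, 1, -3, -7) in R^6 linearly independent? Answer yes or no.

Form the matrix with these vectors as rows and row reduce.
R2 ← R2 + (1/10)·R1: [0, -6, 109/10, -13/5, -1/2, 2/5]
R3 ← R3 − (2/5)·R1: [0, 11, -58/5, 17/5, 4, -3/5]
R4 ← R4 − (3/5)·R1: [0, 13, -12/5, 3/5, 10, 3/5]
R5 ← R5 + (3/10)·R1: [0, -3, 187/10, 26/5, -3/2, -29/5]
R3 ← R3 + (11/6)·R2: [0, 0, 503/60, -41/30, 37/12, 2/15]
R4 ← R4 + (13/6)·R2: [0, 0, 1273/60, -151/30, 107/12, 22/15]
R5 ← R5 − (1/2)·R2: [0, 0, 53/4, 13/2, -5/4, -6]
R4 ← R4 − (1273/503)·R3: [0, 0, 0, -792/503, 560/503, 568/503]
R5 ← R5 − (795/503)·R3: [0, 0, 0, 4356/503, -3080/503, -3124/503]
R5 ← R5 + (11/2)·R4: [0, 0, 0, 0, 0, 0]
4 nonzero rows, so the 5 vectors span a space of dimension 4.
Since 4 < 5, the vectors are linearly dependent.

no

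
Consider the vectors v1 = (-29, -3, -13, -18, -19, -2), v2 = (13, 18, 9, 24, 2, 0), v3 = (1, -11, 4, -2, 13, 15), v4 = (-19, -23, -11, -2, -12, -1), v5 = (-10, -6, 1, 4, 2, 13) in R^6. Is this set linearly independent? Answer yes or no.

Form the matrix with these vectors as rows and row reduce.
R2 ← R2 + (13/29)·R1: [0, 483/29, 92/29, 462/29, -189/29, -26/29]
R3 ← R3 + (1/29)·R1: [0, -322/29, 103/29, -76/29, 358/29, 433/29]
R4 ← R4 − (19/29)·R1: [0, -610/29, -72/29, 284/29, 13/29, 9/29]
R5 ← R5 − (10/29)·R1: [0, -144/29, 159/29, 296/29, 248/29, 397/29]
R3 ← R3 + (2/3)·R2: [0, 0, 17/3, 8, 8, 43/3]
R4 ← R4 + (610/483)·R2: [0, 0, 32/21, 688/23, -179/23, -397/483]
R5 ← R5 + (48/161)·R2: [0, 0, 45/7, 344/23, 152/23, 2161/161]
R4 ← R4 − (32/119)·R3: [0, 0, 0, 75984/2737, -27189/2737, -12799/2737]
R5 ← R5 − (135/119)·R3: [0, 0, 0, 16096/2737, -6752/2737, -7768/2737]
R5 ← R5 − (1006/4749)·R4: [0, 0, 0, 0, -574/1583, -8774/4749]
5 nonzero rows, so the 5 vectors span a space of dimension 5.
Since 5 = 5, the vectors are linearly independent.

yes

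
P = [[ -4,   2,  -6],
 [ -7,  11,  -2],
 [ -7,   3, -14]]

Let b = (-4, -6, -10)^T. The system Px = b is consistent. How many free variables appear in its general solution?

Row reduce the augmented matrix [P | b].
R2 ← R2 − (7/4)·R1: [0, 15/2, 17/2, 1]
R3 ← R3 − (7/4)·R1: [0, -1/2, -7/2, -3]
R3 ← R3 + (1/15)·R2: [0, 0, -44/15, -44/15]
The echelon form has 3 nonzero rows, and every pivot lies in the first 3 columns, so rank(P) = rank([P|b]) = 3.
The system is consistent.
Free variables = (unknowns) − (rank) = 3 − 3 = 0.

0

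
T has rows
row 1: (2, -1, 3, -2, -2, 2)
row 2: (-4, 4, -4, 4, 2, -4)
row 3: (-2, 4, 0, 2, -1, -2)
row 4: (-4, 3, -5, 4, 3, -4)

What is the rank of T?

Row reduce to echelon form.
R2 ← R2 + (2)·R1: [0, 2, 2, 0, -2, 0]
R3 ← R3 + R1: [0, 3, 3, 0, -3, 0]
R4 ← R4 + (2)·R1: [0, 1, 1, 0, -1, 0]
R3 ← R3 − (3/2)·R2: [0, 0, 0, 0, 0, 0]
R4 ← R4 − (1/2)·R2: [0, 0, 0, 0, 0, 0]
Echelon form has 2 nonzero rows, so rank(T) = 2.

2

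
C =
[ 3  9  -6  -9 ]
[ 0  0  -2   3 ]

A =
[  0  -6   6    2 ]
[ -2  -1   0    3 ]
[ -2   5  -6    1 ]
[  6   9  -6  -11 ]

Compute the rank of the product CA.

2

First compute CA:
[[-60, -138, 108, 126],
 [ 22,  17,  -6, -35]]
Now row reduce the product.
R2 ← R2 + (11/30)·R1: [0, -168/5, 168/5, 56/5]
2 nonzero rows, so rank(CA) = 2.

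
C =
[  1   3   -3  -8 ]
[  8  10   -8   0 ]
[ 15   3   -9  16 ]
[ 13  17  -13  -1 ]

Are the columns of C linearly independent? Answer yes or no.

yes

Row reduce C to echelon form.
R2 ← R2 − (8)·R1: [0, -14, 16, 64]
R3 ← R3 − (15)·R1: [0, -42, 36, 136]
R4 ← R4 − (13)·R1: [0, -22, 26, 103]
R3 ← R3 − (3)·R2: [0, 0, -12, -56]
R4 ← R4 − (11/7)·R2: [0, 0, 6/7, 17/7]
R4 ← R4 + (1/14)·R3: [0, 0, 0, -11/7]
4 pivots among 4 columns.
Every column is a pivot column, so the columns are linearly independent.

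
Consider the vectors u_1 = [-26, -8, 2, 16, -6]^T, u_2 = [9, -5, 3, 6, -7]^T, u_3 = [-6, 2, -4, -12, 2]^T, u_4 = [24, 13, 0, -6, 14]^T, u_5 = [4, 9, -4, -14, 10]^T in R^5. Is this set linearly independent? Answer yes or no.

Form the matrix with these vectors as rows and row reduce.
R2 ← R2 + (9/26)·R1: [0, -101/13, 48/13, 150/13, -118/13]
R3 ← R3 − (3/13)·R1: [0, 50/13, -58/13, -204/13, 44/13]
R4 ← R4 + (12/13)·R1: [0, 73/13, 24/13, 114/13, 110/13]
R5 ← R5 + (2/13)·R1: [0, 101/13, -48/13, -150/13, 118/13]
R3 ← R3 + (50/101)·R2: [0, 0, -266/101, -1008/101, -112/101]
R4 ← R4 + (73/101)·R2: [0, 0, 456/101, 1728/101, 192/101]
R5 ← R5 + R2: [0, 0, 0, 0, 0]
R4 ← R4 + (12/7)·R3: [0, 0, 0, 0, 0]
3 nonzero rows, so the 5 vectors span a space of dimension 3.
Since 3 < 5, the vectors are linearly dependent.

no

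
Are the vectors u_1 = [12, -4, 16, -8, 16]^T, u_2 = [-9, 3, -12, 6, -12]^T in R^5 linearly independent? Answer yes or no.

Form the matrix with these vectors as rows and row reduce.
R2 ← R2 + (3/4)·R1: [0, 0, 0, 0, 0]
1 nonzero row, so the 2 vectors span a space of dimension 1.
Since 1 < 2, the vectors are linearly dependent.

no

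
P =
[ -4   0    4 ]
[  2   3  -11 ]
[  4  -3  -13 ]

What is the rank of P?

3

Row reduce to echelon form.
R2 ← R2 + (1/2)·R1: [0, 3, -9]
R3 ← R3 + R1: [0, -3, -9]
R3 ← R3 + R2: [0, 0, -18]
Echelon form has 3 nonzero rows, so rank(P) = 3.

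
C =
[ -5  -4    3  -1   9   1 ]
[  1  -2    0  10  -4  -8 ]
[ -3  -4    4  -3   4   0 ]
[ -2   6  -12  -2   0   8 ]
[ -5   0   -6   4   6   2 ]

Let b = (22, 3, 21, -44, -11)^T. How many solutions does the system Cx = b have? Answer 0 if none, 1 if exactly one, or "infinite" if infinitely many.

Row reduce the augmented matrix [C | b].
R2 ← R2 + (1/5)·R1: [0, -14/5, 3/5, 49/5, -11/5, -39/5, 37/5]
R3 ← R3 − (3/5)·R1: [0, -8/5, 11/5, -12/5, -7/5, -3/5, 39/5]
R4 ← R4 − (2/5)·R1: [0, 38/5, -66/5, -8/5, -18/5, 38/5, -264/5]
R5 ← R5 − R1: [0, 4, -9, 5, -3, 1, -33]
R3 ← R3 − (4/7)·R2: [0, 0, 13/7, -8, -1/7, 27/7, 25/7]
R4 ← R4 + (19/7)·R2: [0, 0, -81/7, 25, -67/7, -95/7, -229/7]
R5 ← R5 + (10/7)·R2: [0, 0, -57/7, 19, -43/7, -71/7, -157/7]
R4 ← R4 + (81/13)·R3: [0, 0, 0, -323/13, -136/13, 136/13, -136/13]
R5 ← R5 + (57/13)·R3: [0, 0, 0, -209/13, -88/13, 88/13, -88/13]
R5 ← R5 − (11/17)·R4: [0, 0, 0, 0, 0, 0, 0]
The echelon form has 4 nonzero rows, and every pivot lies in the first 6 columns, so rank(C) = rank([C|b]) = 4.
The system is consistent.
rank = 4 < 6 unknowns, so there are infinitely many solutions.

infinite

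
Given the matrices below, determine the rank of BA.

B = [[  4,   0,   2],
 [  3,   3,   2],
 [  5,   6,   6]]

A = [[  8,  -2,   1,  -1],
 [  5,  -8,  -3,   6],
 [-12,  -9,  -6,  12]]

First compute BA:
[[  8, -26,  -8,  20],
 [ 15, -48, -18,  39],
 [ -2, -112, -49, 103]]
Now row reduce the product.
R2 ← R2 − (15/8)·R1: [0, 3/4, -3, 3/2]
R3 ← R3 + (1/4)·R1: [0, -237/2, -51, 108]
R3 ← R3 + (158)·R2: [0, 0, -525, 345]
3 nonzero rows, so rank(BA) = 3.

3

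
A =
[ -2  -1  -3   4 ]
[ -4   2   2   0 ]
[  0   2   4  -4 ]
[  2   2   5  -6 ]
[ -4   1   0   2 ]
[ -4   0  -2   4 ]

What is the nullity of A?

2

Row reduce to echelon form.
R2 ← R2 − (2)·R1: [0, 4, 8, -8]
R4 ← R4 + R1: [0, 1, 2, -2]
R5 ← R5 − (2)·R1: [0, 3, 6, -6]
R6 ← R6 − (2)·R1: [0, 2, 4, -4]
R3 ← R3 − (1/2)·R2: [0, 0, 0, 0]
R4 ← R4 − (1/4)·R2: [0, 0, 0, 0]
R5 ← R5 − (3/4)·R2: [0, 0, 0, 0]
R6 ← R6 − (1/2)·R2: [0, 0, 0, 0]
2 nonzero rows, so rank(A) = 2.
A has 4 columns; by rank–nullity, nullity = 4 − 2 = 2.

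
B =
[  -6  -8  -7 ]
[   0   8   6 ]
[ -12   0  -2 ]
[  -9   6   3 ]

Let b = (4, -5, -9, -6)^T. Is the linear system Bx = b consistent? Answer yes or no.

Row reduce the augmented matrix [B | b].
R3 ← R3 − (2)·R1: [0, 16, 12, -17]
R4 ← R4 − (3/2)·R1: [0, 18, 27/2, -12]
R3 ← R3 − (2)·R2: [0, 0, 0, -7]
R4 ← R4 − (9/4)·R2: [0, 0, 0, -3/4]
R4 ← R4 − (3/28)·R3: [0, 0, 0, 0]
The echelon form has 3 nonzero rows; the last pivot sits in the augmented column, so rank(B) = 2 but rank([B|b]) = 3.
Since the ranks differ, the system is inconsistent.

no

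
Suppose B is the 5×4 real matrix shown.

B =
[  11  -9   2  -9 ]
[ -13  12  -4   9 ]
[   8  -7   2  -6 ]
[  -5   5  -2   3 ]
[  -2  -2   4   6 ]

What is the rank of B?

Row reduce to echelon form.
R2 ← R2 + (13/11)·R1: [0, 15/11, -18/11, -18/11]
R3 ← R3 − (8/11)·R1: [0, -5/11, 6/11, 6/11]
R4 ← R4 + (5/11)·R1: [0, 10/11, -12/11, -12/11]
R5 ← R5 + (2/11)·R1: [0, -40/11, 48/11, 48/11]
R3 ← R3 + (1/3)·R2: [0, 0, 0, 0]
R4 ← R4 − (2/3)·R2: [0, 0, 0, 0]
R5 ← R5 + (8/3)·R2: [0, 0, 0, 0]
Echelon form has 2 nonzero rows, so rank(B) = 2.

2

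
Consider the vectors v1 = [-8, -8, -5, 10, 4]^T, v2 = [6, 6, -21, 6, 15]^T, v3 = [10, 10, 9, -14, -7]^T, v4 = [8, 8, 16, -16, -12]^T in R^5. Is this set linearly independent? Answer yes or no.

no

Form the matrix with these vectors as rows and row reduce.
R2 ← R2 + (3/4)·R1: [0, 0, -99/4, 27/2, 18]
R3 ← R3 + (5/4)·R1: [0, 0, 11/4, -3/2, -2]
R4 ← R4 + R1: [0, 0, 11, -6, -8]
R3 ← R3 + (1/9)·R2: [0, 0, 0, 0, 0]
R4 ← R4 + (4/9)·R2: [0, 0, 0, 0, 0]
2 nonzero rows, so the 4 vectors span a space of dimension 2.
Since 2 < 4, the vectors are linearly dependent.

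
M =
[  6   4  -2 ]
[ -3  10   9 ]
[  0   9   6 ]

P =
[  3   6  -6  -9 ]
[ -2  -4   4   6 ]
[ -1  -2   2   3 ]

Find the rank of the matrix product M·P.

1

First compute MP:
[[ 12,  24, -24, -36],
 [-38, -76,  76, 114],
 [-24, -48,  48,  72]]
Now row reduce the product.
R2 ← R2 + (19/6)·R1: [0, 0, 0, 0]
R3 ← R3 + (2)·R1: [0, 0, 0, 0]
1 nonzero row, so rank(MP) = 1.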